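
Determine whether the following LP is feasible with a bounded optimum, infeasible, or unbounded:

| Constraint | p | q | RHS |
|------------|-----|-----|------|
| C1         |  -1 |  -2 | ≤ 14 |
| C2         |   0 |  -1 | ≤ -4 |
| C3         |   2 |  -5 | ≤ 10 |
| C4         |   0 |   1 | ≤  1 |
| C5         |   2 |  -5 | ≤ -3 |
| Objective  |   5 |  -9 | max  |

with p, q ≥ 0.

Infeasible (no feasible solution exists)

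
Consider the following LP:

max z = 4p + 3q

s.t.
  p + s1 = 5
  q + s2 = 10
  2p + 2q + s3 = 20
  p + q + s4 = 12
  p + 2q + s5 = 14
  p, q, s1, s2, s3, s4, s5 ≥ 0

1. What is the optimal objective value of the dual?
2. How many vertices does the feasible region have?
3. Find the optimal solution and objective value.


1. 33.5
2. 4
3. p = 5, q = 4.5, z = 33.5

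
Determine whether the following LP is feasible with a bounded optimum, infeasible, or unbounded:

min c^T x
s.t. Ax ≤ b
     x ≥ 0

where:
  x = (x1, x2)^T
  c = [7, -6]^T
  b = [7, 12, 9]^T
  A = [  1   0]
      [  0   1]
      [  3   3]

Feasible with a bounded optimal solution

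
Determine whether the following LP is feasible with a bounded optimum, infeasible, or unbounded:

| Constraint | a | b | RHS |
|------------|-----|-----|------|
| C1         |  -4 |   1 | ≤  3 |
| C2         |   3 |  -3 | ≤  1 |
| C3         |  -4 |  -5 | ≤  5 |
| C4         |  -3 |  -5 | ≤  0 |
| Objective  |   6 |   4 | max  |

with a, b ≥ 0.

Unbounded (objective can increase without bound)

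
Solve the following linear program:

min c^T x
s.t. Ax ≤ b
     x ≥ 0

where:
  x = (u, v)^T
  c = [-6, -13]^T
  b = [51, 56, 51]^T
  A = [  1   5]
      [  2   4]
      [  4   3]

Evaluate the objective at each vertex of the feasible region:
  z(0, 0) = 0
  z(12.75, 0) = -76.5
  z(6, 9) = -153  ←
  z(0, 10.2) = -132.6
The minimum is at u = 6, v = 9.

u = 6, v = 9, z = -153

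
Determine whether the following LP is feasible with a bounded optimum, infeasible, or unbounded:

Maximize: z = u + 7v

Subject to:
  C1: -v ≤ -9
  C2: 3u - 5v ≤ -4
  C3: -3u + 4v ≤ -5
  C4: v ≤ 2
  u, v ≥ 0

Infeasible (no feasible solution exists)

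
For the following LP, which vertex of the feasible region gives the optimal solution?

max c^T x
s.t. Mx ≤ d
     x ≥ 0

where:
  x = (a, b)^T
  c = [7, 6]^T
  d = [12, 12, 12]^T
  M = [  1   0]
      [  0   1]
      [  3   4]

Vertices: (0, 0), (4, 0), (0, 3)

Evaluate the objective at each vertex of the feasible region:
  z(0, 0) = 0
  z(4, 0) = 28  ←
  z(0, 3) = 18
The maximum is at a = 4, b = 0.

(4, 0)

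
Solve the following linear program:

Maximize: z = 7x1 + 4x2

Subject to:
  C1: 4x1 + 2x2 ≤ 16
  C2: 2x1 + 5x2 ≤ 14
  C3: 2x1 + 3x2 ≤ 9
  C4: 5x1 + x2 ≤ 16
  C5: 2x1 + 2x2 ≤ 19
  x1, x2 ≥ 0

Evaluate the objective at each vertex of the feasible region:
  z(0, 0) = 0
  z(3.2, 0) = 22.4
  z(3, 1) = 25  ←
  z(0.75, 2.5) = 15.25
  z(0, 2.8) = 11.2
The maximum is at x1 = 3, x2 = 1.

x1 = 3, x2 = 1, z = 25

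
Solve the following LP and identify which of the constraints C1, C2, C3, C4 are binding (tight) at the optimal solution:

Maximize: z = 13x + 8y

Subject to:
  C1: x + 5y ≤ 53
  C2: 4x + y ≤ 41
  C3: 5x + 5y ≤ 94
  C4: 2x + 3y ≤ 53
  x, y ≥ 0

At x = 8, y = 9, compute slack b - a·x for each constraint:
  C1: 53 − 53 = 0  (binding)
  C2: 41 − 41 = 0  (binding)
  C3: 94 − 85 = 9  (slack)
  C4: 53 − 43 = 10  (slack)

Optimal: x = 8, y = 9
Binding: C1, C2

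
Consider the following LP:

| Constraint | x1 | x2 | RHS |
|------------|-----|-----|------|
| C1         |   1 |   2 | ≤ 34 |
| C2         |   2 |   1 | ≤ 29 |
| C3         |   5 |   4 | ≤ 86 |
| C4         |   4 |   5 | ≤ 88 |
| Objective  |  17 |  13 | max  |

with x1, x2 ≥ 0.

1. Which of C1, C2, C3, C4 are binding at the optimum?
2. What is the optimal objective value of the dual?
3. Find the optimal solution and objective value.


1. C2, C3
2. 287
3. x1 = 10, x2 = 9, z = 287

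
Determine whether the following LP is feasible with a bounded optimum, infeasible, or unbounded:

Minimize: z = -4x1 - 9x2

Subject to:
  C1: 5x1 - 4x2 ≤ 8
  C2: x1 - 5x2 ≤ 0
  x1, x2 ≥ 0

Unbounded (objective can decrease without bound)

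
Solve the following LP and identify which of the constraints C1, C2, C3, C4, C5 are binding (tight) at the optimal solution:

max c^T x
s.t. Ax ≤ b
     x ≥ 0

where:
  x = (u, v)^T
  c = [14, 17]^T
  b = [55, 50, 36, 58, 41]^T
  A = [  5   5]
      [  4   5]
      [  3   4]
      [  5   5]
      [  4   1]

At u = 8, v = 3, compute slack b - a·x for each constraint:
  C1: 55 − 55 = 0  (binding)
  C2: 50 − 47 = 3  (slack)
  C3: 36 − 36 = 0  (binding)
  C4: 58 − 55 = 3  (slack)
  C5: 41 − 35 = 6  (slack)

Optimal: u = 8, v = 3
Binding: C1, C3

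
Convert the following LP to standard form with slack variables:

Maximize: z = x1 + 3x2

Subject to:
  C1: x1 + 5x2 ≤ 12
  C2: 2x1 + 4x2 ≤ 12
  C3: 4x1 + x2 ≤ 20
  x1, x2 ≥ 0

max z = x1 + 3x2

s.t.
  x1 + 5x2 + s1 = 12
  2x1 + 4x2 + s2 = 12
  4x1 + x2 + s3 = 20
  x1, x2, s1, s2, s3 ≥ 0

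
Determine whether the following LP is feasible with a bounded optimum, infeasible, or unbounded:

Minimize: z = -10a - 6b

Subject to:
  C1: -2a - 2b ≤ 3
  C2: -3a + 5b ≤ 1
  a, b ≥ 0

Unbounded (objective can decrease without bound)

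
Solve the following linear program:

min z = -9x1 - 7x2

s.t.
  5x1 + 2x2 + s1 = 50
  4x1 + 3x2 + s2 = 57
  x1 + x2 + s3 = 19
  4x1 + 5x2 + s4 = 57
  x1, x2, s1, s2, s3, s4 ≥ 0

Evaluate the objective at each vertex of the feasible region:
  z(0, 0) = 0
  z(10, 0) = -90
  z(8, 5) = -107  ←
  z(0, 11.4) = -79.8
The minimum is at x1 = 8, x2 = 5.

x1 = 8, x2 = 5, z = -107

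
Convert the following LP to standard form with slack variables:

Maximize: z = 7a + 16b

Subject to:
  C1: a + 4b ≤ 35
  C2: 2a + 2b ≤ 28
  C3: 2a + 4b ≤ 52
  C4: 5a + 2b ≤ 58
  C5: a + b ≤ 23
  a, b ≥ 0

max z = 7a + 16b

s.t.
  a + 4b + s1 = 35
  2a + 2b + s2 = 28
  2a + 4b + s3 = 52
  5a + 2b + s4 = 58
  a + b + s5 = 23
  a, b, s1, s2, s3, s4, s5 ≥ 0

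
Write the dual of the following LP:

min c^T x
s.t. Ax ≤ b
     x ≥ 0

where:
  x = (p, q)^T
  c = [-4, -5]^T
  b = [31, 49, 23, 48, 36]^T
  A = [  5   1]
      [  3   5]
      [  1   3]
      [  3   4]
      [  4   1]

Primal min cᵀx s.t. Ax ≤ b, x ≥ 0  →  Dual max −bᵀy s.t. Aᵀy ≥ −c, y ≥ 0.

Maximize: z = -31y1 - 49y2 - 23y3 - 48y4 - 36y5

Subject to:
  5y1 + 3y2 + y3 + 3y4 + 4y5 ≥ 4
  y1 + 5y2 + 3y3 + 4y4 + y5 ≥ 5
  y1, y2, y3, y4, y5 ≥ 0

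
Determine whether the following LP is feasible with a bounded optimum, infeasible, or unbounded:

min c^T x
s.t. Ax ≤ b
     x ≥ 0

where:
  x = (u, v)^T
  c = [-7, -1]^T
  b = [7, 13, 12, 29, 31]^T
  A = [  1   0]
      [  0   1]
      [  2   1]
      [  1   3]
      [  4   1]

Feasible with a bounded optimal solution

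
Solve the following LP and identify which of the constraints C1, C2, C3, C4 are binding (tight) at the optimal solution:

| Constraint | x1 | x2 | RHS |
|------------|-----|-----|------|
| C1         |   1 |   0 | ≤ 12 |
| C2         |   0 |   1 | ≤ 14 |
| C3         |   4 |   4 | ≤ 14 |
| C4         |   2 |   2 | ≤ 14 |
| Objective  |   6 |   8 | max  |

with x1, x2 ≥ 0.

At x1 = 0, x2 = 3.5, compute slack b - a·x for each constraint:
  C1: 12 − 0 = 12  (slack)
  C2: 14 − 3.5 = 10.5  (slack)
  C3: 14 − 14 = 0  (binding)
  C4: 14 − 7 = 7  (slack)

Optimal: x1 = 0, x2 = 3.5
Binding: C3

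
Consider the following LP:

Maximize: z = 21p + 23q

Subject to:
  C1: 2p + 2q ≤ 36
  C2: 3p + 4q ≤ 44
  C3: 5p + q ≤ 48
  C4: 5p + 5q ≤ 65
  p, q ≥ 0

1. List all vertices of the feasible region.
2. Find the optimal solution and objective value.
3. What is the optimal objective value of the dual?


1. (0, 0), (9.6, 0), (8.75, 4.25), (8, 5), (0, 11)
2. p = 8, q = 5, z = 283
3. 283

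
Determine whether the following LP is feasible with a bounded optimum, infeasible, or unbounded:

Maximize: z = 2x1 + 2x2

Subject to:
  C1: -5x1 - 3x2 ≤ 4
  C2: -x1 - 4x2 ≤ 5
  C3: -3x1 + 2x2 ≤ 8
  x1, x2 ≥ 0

Unbounded (objective can increase without bound)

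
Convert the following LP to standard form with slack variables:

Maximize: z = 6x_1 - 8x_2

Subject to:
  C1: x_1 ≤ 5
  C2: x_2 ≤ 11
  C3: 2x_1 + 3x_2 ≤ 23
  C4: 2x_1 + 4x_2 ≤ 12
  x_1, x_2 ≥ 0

max z = 6x_1 - 8x_2

s.t.
  x_1 + s1 = 5
  x_2 + s2 = 11
  2x_1 + 3x_2 + s3 = 23
  2x_1 + 4x_2 + s4 = 12
  x_1, x_2, s1, s2, s3, s4 ≥ 0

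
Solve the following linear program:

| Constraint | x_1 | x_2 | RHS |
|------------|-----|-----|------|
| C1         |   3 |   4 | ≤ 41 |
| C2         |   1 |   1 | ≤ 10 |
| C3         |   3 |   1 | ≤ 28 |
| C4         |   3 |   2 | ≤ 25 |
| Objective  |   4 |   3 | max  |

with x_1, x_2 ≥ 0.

Evaluate the objective at each vertex of the feasible region:
  z(0, 0) = 0
  z(8.333, 0) = 33.33
  z(5, 5) = 35  ←
  z(0, 10) = 30
The maximum is at x_1 = 5, x_2 = 5.

x_1 = 5, x_2 = 5, z = 35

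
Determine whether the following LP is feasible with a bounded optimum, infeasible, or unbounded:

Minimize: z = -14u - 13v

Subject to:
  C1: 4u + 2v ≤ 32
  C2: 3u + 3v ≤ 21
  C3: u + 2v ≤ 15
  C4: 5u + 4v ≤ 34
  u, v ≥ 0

Feasible with a bounded optimal solution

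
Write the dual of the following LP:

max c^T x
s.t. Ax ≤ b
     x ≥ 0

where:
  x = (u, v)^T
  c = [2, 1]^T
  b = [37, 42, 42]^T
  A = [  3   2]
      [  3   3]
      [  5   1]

Primal max cᵀx s.t. Ax ≤ b, x ≥ 0  →  Dual min bᵀy s.t. Aᵀy ≥ c, y ≥ 0.

Minimize: z = 37y1 + 42y2 + 42y3

Subject to:
  3y1 + 3y2 + 5y3 ≥ 2
  2y1 + 3y2 + y3 ≥ 1
  y1, y2, y3 ≥ 0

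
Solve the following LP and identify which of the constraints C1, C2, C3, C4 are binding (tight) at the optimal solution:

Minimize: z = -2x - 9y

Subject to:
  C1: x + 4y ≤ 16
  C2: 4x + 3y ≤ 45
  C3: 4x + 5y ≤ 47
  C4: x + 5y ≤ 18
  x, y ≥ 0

At x = 8, y = 2, compute slack b - a·x for each constraint:
  C1: 16 − 16 = 0  (binding)
  C2: 45 − 38 = 7  (slack)
  C3: 47 − 42 = 5  (slack)
  C4: 18 − 18 = 0  (binding)

Optimal: x = 8, y = 2
Binding: C1, C4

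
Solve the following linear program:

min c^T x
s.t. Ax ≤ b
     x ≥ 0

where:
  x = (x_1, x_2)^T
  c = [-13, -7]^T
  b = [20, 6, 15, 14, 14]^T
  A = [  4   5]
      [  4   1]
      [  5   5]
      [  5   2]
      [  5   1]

Evaluate the objective at each vertex of the feasible region:
  z(0, 0) = 0
  z(1.5, 0) = -19.5
  z(1, 2) = -27  ←
  z(0, 3) = -21
The minimum is at x_1 = 1, x_2 = 2.

x_1 = 1, x_2 = 2, z = -27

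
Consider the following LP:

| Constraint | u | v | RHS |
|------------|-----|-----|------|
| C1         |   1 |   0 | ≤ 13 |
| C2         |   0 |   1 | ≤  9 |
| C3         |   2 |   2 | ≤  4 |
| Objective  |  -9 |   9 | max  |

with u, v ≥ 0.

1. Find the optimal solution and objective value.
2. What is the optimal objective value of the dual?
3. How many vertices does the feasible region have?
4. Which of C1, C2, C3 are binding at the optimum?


1. u = 0, v = 2, z = 18
2. 18
3. 3
4. C3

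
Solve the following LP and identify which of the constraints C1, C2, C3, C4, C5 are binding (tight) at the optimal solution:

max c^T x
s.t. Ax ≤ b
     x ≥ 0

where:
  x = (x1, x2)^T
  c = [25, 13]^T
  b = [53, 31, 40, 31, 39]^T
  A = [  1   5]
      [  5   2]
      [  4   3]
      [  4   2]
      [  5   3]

At x1 = 3, x2 = 8, compute slack b - a·x for each constraint:
  C1: 53 − 43 = 10  (slack)
  C2: 31 − 31 = 0  (binding)
  C3: 40 − 36 = 4  (slack)
  C4: 31 − 28 = 3  (slack)
  C5: 39 − 39 = 0  (binding)

Optimal: x1 = 3, x2 = 8
Binding: C2, C5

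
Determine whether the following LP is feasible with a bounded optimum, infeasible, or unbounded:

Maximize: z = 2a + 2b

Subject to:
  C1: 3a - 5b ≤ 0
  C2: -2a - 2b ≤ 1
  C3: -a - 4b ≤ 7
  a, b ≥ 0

Unbounded (objective can increase without bound)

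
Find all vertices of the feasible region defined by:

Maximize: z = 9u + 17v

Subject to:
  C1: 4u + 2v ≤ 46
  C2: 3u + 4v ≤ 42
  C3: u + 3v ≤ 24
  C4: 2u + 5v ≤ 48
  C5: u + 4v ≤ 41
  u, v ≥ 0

(0, 0), (11.5, 0), (10, 3), (6, 6), (0, 8)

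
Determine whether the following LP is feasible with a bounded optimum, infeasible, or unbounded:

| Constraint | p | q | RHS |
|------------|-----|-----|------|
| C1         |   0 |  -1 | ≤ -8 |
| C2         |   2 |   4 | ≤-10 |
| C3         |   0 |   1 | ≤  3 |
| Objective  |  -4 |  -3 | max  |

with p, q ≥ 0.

Infeasible (no feasible solution exists)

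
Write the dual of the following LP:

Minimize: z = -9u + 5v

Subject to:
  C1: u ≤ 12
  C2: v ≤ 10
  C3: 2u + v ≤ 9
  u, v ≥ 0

Primal min cᵀx s.t. Ax ≤ b, x ≥ 0  →  Dual max −bᵀy s.t. Aᵀy ≥ −c, y ≥ 0.

Maximize: z = -12y1 - 10y2 - 9y3

Subject to:
  y1 + 2y3 ≥ 9
  y2 + y3 ≥ -5
  y1, y2, y3 ≥ 0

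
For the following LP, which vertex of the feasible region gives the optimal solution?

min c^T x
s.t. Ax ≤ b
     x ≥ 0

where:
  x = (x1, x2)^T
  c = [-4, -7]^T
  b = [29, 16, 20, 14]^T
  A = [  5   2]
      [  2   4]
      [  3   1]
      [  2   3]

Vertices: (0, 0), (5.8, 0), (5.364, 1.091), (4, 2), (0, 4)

Evaluate the objective at each vertex of the feasible region:
  z(0, 0) = 0
  z(5.8, 0) = -23.2
  z(5.364, 1.091) = -29.09
  z(4, 2) = -30  ←
  z(0, 4) = -28
The minimum is at x1 = 4, x2 = 2.

(4, 2)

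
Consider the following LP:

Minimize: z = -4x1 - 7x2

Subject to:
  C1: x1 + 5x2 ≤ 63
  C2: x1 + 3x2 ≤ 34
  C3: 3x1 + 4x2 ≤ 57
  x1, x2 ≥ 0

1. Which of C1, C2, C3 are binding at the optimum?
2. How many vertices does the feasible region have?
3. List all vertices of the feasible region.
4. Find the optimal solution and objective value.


1. C2, C3
2. 4
3. (0, 0), (19, 0), (7, 9), (0, 11.33)
4. x1 = 7, x2 = 9, z = -91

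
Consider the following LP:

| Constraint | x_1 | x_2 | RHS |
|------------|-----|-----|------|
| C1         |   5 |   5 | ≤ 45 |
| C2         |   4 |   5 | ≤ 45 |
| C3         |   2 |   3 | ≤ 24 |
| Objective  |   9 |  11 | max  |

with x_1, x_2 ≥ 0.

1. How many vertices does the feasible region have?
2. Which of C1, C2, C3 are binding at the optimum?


1. 4
2. C1, C3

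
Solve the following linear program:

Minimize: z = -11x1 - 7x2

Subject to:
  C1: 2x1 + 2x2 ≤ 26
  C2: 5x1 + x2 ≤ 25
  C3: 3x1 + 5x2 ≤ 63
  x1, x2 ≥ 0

Evaluate the objective at each vertex of the feasible region:
  z(0, 0) = 0
  z(5, 0) = -55
  z(3, 10) = -103  ←
  z(1, 12) = -95
  z(0, 12.6) = -88.2
The minimum is at x1 = 3, x2 = 10.

x1 = 3, x2 = 10, z = -103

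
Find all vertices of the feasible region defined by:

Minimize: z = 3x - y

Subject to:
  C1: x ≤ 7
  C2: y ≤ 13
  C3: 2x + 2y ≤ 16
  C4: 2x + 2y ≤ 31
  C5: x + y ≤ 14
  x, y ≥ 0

(0, 0), (7, 0), (7, 1), (0, 8)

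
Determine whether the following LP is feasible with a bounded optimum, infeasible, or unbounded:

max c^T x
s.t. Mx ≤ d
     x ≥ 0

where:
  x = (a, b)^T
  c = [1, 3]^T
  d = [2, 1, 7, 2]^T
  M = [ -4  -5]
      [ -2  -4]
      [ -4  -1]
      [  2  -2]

Unbounded (objective can increase without bound)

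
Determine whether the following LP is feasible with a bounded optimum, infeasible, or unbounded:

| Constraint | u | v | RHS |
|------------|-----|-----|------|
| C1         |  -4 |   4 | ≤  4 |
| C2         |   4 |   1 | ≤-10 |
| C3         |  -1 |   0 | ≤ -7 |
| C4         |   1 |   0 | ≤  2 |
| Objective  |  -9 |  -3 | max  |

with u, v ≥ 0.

Infeasible (no feasible solution exists)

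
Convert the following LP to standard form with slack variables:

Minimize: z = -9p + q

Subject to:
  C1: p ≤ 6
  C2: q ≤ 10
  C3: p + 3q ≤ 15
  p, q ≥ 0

min z = -9p + q

s.t.
  p + s1 = 6
  q + s2 = 10
  p + 3q + s3 = 15
  p, q, s1, s2, s3 ≥ 0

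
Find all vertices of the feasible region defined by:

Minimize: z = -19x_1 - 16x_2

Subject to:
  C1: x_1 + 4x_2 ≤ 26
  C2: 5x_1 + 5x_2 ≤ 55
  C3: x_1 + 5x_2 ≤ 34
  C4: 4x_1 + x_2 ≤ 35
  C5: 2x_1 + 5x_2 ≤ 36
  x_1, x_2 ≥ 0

(0, 0), (8.75, 0), (8, 3), (6.333, 4.667), (4.667, 5.333), (0, 6.5)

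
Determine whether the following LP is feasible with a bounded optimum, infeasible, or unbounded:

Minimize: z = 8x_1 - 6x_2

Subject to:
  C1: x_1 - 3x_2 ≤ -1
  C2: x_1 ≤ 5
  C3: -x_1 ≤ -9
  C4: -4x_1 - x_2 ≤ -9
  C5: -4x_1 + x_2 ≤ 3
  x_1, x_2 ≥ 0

Infeasible (no feasible solution exists)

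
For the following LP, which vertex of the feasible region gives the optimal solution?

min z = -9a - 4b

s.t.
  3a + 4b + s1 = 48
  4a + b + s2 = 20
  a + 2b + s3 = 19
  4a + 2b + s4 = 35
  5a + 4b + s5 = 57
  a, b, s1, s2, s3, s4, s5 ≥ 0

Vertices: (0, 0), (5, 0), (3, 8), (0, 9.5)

Evaluate the objective at each vertex of the feasible region:
  z(0, 0) = 0
  z(5, 0) = -45
  z(3, 8) = -59  ←
  z(0, 9.5) = -38
The minimum is at a = 3, b = 8.

(3, 8)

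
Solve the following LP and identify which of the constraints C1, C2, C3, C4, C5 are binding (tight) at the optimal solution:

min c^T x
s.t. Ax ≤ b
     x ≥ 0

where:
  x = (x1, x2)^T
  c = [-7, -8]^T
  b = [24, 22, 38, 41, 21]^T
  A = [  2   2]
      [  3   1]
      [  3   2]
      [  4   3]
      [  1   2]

At x1 = 3, x2 = 9, compute slack b - a·x for each constraint:
  C1: 24 − 24 = 0  (binding)
  C2: 22 − 18 = 4  (slack)
  C3: 38 − 27 = 11  (slack)
  C4: 41 − 39 = 2  (slack)
  C5: 21 − 21 = 0  (binding)

Optimal: x1 = 3, x2 = 9
Binding: C1, C5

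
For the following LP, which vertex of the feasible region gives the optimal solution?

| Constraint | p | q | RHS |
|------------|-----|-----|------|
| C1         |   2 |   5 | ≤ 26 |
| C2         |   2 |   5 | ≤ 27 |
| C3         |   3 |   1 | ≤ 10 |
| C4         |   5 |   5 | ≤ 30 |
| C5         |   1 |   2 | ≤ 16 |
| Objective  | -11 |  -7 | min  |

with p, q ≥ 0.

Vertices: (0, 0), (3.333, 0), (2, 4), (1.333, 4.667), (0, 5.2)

Evaluate the objective at each vertex of the feasible region:
  z(0, 0) = 0
  z(3.333, 0) = -36.67
  z(2, 4) = -50  ←
  z(1.333, 4.667) = -47.33
  z(0, 5.2) = -36.4
The minimum is at p = 2, q = 4.

(2, 4)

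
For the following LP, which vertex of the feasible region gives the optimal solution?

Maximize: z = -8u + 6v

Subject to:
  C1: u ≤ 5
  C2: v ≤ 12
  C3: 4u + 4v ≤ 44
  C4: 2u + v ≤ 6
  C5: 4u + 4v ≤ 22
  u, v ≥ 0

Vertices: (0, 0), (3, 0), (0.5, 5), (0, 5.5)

Evaluate the objective at each vertex of the feasible region:
  z(0, 0) = 0
  z(3, 0) = -24
  z(0.5, 5) = 26
  z(0, 5.5) = 33  ←
The maximum is at u = 0, v = 5.5.

(0, 5.5)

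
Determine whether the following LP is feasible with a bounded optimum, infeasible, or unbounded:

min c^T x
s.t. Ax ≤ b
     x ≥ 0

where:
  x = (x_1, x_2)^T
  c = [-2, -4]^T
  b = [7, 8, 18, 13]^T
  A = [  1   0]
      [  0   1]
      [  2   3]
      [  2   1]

Feasible with a bounded optimal solution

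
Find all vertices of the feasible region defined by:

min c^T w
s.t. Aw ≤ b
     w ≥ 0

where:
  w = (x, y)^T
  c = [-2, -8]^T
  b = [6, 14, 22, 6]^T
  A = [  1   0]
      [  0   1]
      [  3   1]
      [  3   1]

(0, 0), (2, 0), (0, 6)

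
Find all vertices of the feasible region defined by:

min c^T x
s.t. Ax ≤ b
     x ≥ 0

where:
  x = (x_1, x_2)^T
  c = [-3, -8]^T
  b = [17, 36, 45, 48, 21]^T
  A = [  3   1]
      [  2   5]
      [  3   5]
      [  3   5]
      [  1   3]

(0, 0), (5.667, 0), (3.769, 5.692), (3, 6), (0, 7)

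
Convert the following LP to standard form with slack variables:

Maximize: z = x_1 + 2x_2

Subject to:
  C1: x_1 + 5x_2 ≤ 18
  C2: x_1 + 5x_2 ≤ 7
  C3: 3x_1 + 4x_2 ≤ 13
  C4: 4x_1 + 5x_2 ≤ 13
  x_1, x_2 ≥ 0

max z = x_1 + 2x_2

s.t.
  x_1 + 5x_2 + s1 = 18
  x_1 + 5x_2 + s2 = 7
  3x_1 + 4x_2 + s3 = 13
  4x_1 + 5x_2 + s4 = 13
  x_1, x_2, s1, s2, s3, s4 ≥ 0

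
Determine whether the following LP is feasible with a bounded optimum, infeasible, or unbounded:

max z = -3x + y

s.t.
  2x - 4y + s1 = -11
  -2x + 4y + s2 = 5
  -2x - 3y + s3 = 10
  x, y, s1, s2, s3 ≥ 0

Infeasible (no feasible solution exists)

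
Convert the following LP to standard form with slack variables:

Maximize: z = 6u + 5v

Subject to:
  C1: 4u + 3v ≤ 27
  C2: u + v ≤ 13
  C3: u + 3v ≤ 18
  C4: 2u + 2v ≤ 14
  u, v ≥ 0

max z = 6u + 5v

s.t.
  4u + 3v + s1 = 27
  u + v + s2 = 13
  u + 3v + s3 = 18
  2u + 2v + s4 = 14
  u, v, s1, s2, s3, s4 ≥ 0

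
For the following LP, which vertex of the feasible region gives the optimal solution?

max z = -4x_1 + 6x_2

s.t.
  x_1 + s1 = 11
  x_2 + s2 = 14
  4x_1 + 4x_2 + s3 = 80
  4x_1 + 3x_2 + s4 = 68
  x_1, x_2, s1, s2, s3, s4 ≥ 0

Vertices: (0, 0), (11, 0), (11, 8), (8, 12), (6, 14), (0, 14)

Evaluate the objective at each vertex of the feasible region:
  z(0, 0) = 0
  z(11, 0) = -44
  z(11, 8) = 4
  z(8, 12) = 40
  z(6, 14) = 60
  z(0, 14) = 84  ←
The maximum is at x_1 = 0, x_2 = 14.

(0, 14)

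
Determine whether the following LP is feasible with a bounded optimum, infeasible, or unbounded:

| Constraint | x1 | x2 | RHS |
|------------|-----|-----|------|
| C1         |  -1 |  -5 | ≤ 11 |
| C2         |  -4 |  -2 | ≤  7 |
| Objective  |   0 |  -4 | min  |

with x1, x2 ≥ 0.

Unbounded (objective can decrease without bound)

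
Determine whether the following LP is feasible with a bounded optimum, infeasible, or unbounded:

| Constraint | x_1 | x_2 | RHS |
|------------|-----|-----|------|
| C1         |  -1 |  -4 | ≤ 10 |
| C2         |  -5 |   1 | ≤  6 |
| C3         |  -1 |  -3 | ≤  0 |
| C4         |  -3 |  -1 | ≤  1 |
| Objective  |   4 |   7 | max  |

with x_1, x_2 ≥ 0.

Unbounded (objective can increase without bound)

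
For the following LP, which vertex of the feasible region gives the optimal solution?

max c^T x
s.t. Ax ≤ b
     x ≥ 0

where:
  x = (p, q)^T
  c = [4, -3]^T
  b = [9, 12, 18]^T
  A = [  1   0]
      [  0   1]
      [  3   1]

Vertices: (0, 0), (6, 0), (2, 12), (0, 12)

Evaluate the objective at each vertex of the feasible region:
  z(0, 0) = 0
  z(6, 0) = 24  ←
  z(2, 12) = -28
  z(0, 12) = -36
The maximum is at p = 6, q = 0.

(6, 0)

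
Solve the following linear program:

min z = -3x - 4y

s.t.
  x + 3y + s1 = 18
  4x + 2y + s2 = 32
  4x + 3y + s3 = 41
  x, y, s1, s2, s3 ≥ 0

Evaluate the objective at each vertex of the feasible region:
  z(0, 0) = 0
  z(8, 0) = -24
  z(6, 4) = -34  ←
  z(0, 6) = -24
The minimum is at x = 6, y = 4.

x = 6, y = 4, z = -34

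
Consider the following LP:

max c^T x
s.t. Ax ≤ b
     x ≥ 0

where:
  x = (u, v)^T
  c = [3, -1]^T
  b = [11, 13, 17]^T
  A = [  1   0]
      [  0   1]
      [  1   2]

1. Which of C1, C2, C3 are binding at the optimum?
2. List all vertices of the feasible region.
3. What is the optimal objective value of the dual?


1. C1
2. (0, 0), (11, 0), (11, 3), (0, 8.5)
3. 33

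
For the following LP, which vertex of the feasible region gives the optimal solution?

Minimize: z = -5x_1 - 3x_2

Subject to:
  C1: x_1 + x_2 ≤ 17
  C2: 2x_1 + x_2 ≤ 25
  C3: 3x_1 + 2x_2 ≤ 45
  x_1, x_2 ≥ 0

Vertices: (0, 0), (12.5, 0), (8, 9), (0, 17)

Evaluate the objective at each vertex of the feasible region:
  z(0, 0) = 0
  z(12.5, 0) = -62.5
  z(8, 9) = -67  ←
  z(0, 17) = -51
The minimum is at x_1 = 8, x_2 = 9.

(8, 9)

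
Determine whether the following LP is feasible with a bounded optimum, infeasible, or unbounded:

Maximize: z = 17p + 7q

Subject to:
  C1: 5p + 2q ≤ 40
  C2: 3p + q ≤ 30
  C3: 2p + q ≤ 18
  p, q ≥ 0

Feasible with a bounded optimal solution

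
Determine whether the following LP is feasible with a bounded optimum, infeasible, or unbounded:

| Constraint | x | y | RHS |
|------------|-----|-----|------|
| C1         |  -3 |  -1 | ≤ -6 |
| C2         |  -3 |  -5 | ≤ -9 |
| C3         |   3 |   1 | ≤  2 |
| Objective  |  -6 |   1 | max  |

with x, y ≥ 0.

Infeasible (no feasible solution exists)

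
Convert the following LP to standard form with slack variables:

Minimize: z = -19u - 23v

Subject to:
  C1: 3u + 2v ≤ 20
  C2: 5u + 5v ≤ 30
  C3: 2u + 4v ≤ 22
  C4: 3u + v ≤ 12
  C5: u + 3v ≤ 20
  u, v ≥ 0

min z = -19u - 23v

s.t.
  3u + 2v + s1 = 20
  5u + 5v + s2 = 30
  2u + 4v + s3 = 22
  3u + v + s4 = 12
  u + 3v + s5 = 20
  u, v, s1, s2, s3, s4, s5 ≥ 0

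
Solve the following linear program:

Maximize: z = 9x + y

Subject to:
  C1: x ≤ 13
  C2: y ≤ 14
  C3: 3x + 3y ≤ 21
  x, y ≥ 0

Evaluate the objective at each vertex of the feasible region:
  z(0, 0) = 0
  z(7, 0) = 63  ←
  z(0, 7) = 7
The maximum is at x = 7, y = 0.

x = 7, y = 0, z = 63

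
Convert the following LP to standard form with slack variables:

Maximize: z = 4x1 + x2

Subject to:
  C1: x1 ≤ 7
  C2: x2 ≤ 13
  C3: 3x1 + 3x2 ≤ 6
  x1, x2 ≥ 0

max z = 4x1 + x2

s.t.
  x1 + s1 = 7
  x2 + s2 = 13
  3x1 + 3x2 + s3 = 6
  x1, x2, s1, s2, s3 ≥ 0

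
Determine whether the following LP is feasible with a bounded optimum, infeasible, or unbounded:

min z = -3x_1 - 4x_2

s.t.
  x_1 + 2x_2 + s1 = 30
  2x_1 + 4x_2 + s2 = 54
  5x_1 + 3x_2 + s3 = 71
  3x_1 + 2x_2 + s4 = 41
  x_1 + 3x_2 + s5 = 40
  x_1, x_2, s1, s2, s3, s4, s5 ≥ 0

Feasible with a bounded optimal solution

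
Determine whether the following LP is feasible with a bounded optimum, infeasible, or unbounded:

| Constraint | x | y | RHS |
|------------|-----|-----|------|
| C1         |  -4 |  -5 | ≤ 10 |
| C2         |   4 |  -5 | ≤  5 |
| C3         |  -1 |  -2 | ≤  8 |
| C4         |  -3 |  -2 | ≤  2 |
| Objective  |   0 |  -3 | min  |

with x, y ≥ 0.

Unbounded (objective can decrease without bound)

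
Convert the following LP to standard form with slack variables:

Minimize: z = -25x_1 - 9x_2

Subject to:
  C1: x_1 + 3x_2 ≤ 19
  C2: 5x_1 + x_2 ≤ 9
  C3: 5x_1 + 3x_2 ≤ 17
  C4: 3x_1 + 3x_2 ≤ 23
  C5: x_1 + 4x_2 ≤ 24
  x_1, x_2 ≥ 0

min z = -25x_1 - 9x_2

s.t.
  x_1 + 3x_2 + s1 = 19
  5x_1 + x_2 + s2 = 9
  5x_1 + 3x_2 + s3 = 17
  3x_1 + 3x_2 + s4 = 23
  x_1 + 4x_2 + s5 = 24
  x_1, x_2, s1, s2, s3, s4, s5 ≥ 0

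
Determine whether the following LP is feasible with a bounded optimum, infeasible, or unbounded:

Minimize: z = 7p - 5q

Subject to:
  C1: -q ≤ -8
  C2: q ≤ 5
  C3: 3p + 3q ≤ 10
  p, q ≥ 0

Infeasible (no feasible solution exists)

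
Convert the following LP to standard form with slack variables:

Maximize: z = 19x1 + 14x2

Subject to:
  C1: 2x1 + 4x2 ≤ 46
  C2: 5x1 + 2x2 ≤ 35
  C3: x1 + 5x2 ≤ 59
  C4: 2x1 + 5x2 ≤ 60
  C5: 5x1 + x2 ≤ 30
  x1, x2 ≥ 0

max z = 19x1 + 14x2

s.t.
  2x1 + 4x2 + s1 = 46
  5x1 + 2x2 + s2 = 35
  x1 + 5x2 + s3 = 59
  2x1 + 5x2 + s4 = 60
  5x1 + x2 + s5 = 30
  x1, x2, s1, s2, s3, s4, s5 ≥ 0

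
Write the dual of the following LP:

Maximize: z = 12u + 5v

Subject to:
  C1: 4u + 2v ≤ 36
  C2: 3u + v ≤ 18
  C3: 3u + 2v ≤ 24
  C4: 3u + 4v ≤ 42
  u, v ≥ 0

Primal max cᵀx s.t. Ax ≤ b, x ≥ 0  →  Dual min bᵀy s.t. Aᵀy ≥ c, y ≥ 0.

Minimize: z = 36y1 + 18y2 + 24y3 + 42y4

Subject to:
  4y1 + 3y2 + 3y3 + 3y4 ≥ 12
  2y1 + y2 + 2y3 + 4y4 ≥ 5
  y1, y2, y3, y4 ≥ 0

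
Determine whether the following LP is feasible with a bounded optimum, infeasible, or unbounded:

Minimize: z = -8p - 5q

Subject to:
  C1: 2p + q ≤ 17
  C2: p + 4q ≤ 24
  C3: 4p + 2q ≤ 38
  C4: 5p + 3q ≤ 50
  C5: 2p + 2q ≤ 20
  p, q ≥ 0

Feasible with a bounded optimal solution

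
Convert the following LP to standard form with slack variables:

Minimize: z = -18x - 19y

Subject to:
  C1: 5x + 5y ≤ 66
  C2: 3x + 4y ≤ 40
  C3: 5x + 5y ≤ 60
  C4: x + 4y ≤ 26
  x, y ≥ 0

min z = -18x - 19y

s.t.
  5x + 5y + s1 = 66
  3x + 4y + s2 = 40
  5x + 5y + s3 = 60
  x + 4y + s4 = 26
  x, y, s1, s2, s3, s4 ≥ 0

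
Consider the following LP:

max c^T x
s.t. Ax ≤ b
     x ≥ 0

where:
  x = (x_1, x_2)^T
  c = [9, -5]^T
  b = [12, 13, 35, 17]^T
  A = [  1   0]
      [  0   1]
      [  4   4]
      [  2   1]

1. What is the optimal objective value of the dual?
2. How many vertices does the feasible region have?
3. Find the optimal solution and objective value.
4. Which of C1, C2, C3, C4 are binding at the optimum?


1. 76.5
2. 4
3. x_1 = 8.5, x_2 = 0, z = 76.5
4. C4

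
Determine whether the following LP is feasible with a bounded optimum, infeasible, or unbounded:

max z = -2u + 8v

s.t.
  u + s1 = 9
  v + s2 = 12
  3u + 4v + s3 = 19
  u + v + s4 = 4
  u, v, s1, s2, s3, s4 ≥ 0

Feasible with a bounded optimal solution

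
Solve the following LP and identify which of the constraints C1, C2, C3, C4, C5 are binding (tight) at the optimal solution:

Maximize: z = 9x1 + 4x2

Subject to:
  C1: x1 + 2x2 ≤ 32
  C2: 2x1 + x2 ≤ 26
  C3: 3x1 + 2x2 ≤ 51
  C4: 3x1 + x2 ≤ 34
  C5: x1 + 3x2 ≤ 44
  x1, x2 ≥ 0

At x1 = 8, x2 = 10, compute slack b - a·x for each constraint:
  C1: 32 − 28 = 4  (slack)
  C2: 26 − 26 = 0  (binding)
  C3: 51 − 44 = 7  (slack)
  C4: 34 − 34 = 0  (binding)
  C5: 44 − 38 = 6  (slack)

Optimal: x1 = 8, x2 = 10
Binding: C2, C4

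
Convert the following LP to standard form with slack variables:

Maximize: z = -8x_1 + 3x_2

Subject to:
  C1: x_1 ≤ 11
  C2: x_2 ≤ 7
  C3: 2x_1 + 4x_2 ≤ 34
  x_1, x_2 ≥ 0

max z = -8x_1 + 3x_2

s.t.
  x_1 + s1 = 11
  x_2 + s2 = 7
  2x_1 + 4x_2 + s3 = 34
  x_1, x_2, s1, s2, s3 ≥ 0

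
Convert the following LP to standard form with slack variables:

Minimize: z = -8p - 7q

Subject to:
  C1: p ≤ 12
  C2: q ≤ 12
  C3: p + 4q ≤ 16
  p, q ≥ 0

min z = -8p - 7q

s.t.
  p + s1 = 12
  q + s2 = 12
  p + 4q + s3 = 16
  p, q, s1, s2, s3 ≥ 0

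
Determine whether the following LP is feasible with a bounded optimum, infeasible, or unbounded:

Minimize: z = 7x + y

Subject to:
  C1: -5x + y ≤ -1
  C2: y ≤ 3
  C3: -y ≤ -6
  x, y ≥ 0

Infeasible (no feasible solution exists)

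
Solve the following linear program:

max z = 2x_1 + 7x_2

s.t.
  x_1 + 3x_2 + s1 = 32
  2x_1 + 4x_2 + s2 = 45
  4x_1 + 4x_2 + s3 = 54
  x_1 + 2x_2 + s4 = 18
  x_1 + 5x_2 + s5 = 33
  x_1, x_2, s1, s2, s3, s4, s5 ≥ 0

Evaluate the objective at each vertex of the feasible region:
  z(0, 0) = 0
  z(13.5, 0) = 27
  z(9, 4.5) = 49.5
  z(8, 5) = 51  ←
  z(0, 6.6) = 46.2
The maximum is at x_1 = 8, x_2 = 5.

x_1 = 8, x_2 = 5, z = 51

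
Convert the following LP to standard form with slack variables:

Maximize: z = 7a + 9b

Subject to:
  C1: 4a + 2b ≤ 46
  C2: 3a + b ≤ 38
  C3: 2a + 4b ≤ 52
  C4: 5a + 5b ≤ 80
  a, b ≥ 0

max z = 7a + 9b

s.t.
  4a + 2b + s1 = 46
  3a + b + s2 = 38
  2a + 4b + s3 = 52
  5a + 5b + s4 = 80
  a, b, s1, s2, s3, s4 ≥ 0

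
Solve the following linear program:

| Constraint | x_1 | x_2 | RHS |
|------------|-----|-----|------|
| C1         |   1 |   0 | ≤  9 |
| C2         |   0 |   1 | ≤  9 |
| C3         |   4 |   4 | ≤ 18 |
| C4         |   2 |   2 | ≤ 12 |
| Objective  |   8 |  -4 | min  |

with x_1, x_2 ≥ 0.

Evaluate the objective at each vertex of the feasible region:
  z(0, 0) = 0
  z(4.5, 0) = 36
  z(0, 4.5) = -18  ←
The minimum is at x_1 = 0, x_2 = 4.5.

x_1 = 0, x_2 = 4.5, z = -18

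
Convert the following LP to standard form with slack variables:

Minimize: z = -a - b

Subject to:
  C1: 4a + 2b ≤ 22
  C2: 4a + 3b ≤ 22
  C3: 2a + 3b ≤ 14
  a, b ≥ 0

min z = -a - b

s.t.
  4a + 2b + s1 = 22
  4a + 3b + s2 = 22
  2a + 3b + s3 = 14
  a, b, s1, s2, s3 ≥ 0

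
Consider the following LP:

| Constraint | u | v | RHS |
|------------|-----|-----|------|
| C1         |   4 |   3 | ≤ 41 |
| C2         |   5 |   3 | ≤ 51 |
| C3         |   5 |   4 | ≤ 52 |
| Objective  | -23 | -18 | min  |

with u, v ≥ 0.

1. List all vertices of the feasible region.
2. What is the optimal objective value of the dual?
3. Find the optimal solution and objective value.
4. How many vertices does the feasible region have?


1. (0, 0), (10.2, 0), (10, 0.3333), (8, 3), (0, 13)
2. -238
3. u = 8, v = 3, z = -238
4. 5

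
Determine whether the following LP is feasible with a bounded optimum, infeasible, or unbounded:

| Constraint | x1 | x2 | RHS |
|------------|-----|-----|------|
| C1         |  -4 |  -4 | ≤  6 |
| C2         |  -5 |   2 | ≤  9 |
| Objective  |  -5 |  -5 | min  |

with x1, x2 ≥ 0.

Unbounded (objective can decrease without bound)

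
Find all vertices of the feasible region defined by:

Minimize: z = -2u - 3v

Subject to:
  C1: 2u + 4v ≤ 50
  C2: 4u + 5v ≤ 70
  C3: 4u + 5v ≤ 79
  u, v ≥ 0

(0, 0), (17.5, 0), (5, 10), (0, 12.5)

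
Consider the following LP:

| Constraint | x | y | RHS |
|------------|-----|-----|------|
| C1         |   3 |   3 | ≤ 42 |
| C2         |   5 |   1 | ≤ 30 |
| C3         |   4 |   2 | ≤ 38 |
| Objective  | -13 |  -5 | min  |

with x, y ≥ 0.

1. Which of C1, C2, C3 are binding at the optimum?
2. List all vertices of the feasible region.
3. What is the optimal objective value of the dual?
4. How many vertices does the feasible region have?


1. C1, C2
2. (0, 0), (6, 0), (4, 10), (0, 14)
3. -102
4. 4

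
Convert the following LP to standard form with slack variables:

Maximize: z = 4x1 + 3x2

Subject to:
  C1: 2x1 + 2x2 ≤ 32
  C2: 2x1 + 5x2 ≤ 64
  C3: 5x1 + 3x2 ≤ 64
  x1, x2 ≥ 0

max z = 4x1 + 3x2

s.t.
  2x1 + 2x2 + s1 = 32
  2x1 + 5x2 + s2 = 64
  5x1 + 3x2 + s3 = 64
  x1, x2, s1, s2, s3 ≥ 0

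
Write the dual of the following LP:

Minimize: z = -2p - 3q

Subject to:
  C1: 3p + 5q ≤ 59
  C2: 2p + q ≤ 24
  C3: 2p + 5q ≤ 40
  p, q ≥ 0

Primal min cᵀx s.t. Ax ≤ b, x ≥ 0  →  Dual max −bᵀy s.t. Aᵀy ≥ −c, y ≥ 0.

Maximize: z = -59y1 - 24y2 - 40y3

Subject to:
  3y1 + 2y2 + 2y3 ≥ 2
  5y1 + y2 + 5y3 ≥ 3
  y1, y2, y3 ≥ 0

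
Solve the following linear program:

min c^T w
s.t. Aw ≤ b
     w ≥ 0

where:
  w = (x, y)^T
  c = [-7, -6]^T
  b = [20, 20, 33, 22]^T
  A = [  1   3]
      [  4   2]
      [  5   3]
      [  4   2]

Evaluate the objective at each vertex of the feasible region:
  z(0, 0) = 0
  z(5, 0) = -35
  z(2, 6) = -50  ←
  z(0, 6.667) = -40
The minimum is at x = 2, y = 6.

x = 2, y = 6, z = -50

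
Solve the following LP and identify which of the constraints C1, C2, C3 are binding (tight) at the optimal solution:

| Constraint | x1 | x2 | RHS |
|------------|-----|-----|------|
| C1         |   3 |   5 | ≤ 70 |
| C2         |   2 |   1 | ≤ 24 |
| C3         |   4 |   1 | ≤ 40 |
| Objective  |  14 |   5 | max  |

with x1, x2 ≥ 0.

At x1 = 8, x2 = 8, compute slack b - a·x for each constraint:
  C1: 70 − 64 = 6  (slack)
  C2: 24 − 24 = 0  (binding)
  C3: 40 − 40 = 0  (binding)

Optimal: x1 = 8, x2 = 8
Binding: C2, C3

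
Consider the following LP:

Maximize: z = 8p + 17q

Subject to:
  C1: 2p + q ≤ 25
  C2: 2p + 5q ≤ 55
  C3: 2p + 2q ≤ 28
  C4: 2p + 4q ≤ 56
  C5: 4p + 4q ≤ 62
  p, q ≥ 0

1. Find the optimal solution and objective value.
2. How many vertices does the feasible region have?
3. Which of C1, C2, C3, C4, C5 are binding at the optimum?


1. p = 5, q = 9, z = 193
2. 5
3. C2, C3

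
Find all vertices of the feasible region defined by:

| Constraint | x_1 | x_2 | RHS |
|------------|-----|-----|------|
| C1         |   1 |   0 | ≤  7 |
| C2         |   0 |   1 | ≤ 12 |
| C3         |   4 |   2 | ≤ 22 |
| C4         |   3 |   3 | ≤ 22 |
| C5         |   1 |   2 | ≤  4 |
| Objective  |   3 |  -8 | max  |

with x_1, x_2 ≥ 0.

(0, 0), (4, 0), (0, 2)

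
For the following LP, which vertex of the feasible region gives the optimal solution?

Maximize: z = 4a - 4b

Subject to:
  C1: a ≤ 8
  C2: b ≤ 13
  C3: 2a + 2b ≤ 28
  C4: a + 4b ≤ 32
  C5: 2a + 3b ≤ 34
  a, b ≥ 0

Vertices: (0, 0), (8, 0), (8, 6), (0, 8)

Evaluate the objective at each vertex of the feasible region:
  z(0, 0) = 0
  z(8, 0) = 32  ←
  z(8, 6) = 8
  z(0, 8) = -32
The maximum is at a = 8, b = 0.

(8, 0)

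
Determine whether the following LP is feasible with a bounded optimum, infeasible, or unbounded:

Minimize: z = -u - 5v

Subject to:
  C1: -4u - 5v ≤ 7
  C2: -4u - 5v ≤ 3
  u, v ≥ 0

Unbounded (objective can decrease without bound)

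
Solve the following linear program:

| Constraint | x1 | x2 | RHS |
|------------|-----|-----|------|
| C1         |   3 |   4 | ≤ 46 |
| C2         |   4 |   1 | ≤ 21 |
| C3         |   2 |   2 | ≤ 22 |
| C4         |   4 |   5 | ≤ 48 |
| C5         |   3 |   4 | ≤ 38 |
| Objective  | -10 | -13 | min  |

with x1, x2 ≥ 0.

Evaluate the objective at each vertex of the feasible region:
  z(0, 0) = 0
  z(5.25, 0) = -52.5
  z(3.562, 6.75) = -123.4
  z(2, 8) = -124  ←
  z(0, 9.5) = -123.5
The minimum is at x1 = 2, x2 = 8.

x1 = 2, x2 = 8, z = -124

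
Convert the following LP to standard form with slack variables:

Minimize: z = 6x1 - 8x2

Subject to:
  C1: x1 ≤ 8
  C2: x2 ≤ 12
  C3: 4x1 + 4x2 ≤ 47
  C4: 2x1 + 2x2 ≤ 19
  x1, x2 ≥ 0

min z = 6x1 - 8x2

s.t.
  x1 + s1 = 8
  x2 + s2 = 12
  4x1 + 4x2 + s3 = 47
  2x1 + 2x2 + s4 = 19
  x1, x2, s1, s2, s3, s4 ≥ 0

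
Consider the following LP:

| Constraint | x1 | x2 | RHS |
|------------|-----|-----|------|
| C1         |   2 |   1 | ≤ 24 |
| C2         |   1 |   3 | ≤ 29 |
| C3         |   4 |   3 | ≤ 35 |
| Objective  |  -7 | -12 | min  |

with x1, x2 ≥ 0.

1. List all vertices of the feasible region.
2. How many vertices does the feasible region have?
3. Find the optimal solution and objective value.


1. (0, 0), (8.75, 0), (2, 9), (0, 9.667)
2. 4
3. x1 = 2, x2 = 9, z = -122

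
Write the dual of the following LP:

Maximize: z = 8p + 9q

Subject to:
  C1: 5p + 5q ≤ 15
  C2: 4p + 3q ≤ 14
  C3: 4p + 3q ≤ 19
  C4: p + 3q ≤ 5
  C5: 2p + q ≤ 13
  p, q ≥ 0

Primal max cᵀx s.t. Ax ≤ b, x ≥ 0  →  Dual min bᵀy s.t. Aᵀy ≥ c, y ≥ 0.

Minimize: z = 15y1 + 14y2 + 19y3 + 5y4 + 13y5

Subject to:
  5y1 + 4y2 + 4y3 + y4 + 2y5 ≥ 8
  5y1 + 3y2 + 3y3 + 3y4 + y5 ≥ 9
  y1, y2, y3, y4, y5 ≥ 0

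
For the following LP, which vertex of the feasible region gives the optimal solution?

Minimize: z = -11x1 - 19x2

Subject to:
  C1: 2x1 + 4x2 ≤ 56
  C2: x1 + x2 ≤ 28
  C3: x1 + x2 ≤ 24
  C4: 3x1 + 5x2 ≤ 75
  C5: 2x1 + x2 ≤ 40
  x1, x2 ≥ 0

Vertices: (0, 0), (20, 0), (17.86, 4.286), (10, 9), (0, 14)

Evaluate the objective at each vertex of the feasible region:
  z(0, 0) = 0
  z(20, 0) = -220
  z(17.86, 4.286) = -277.9
  z(10, 9) = -281  ←
  z(0, 14) = -266
The minimum is at x1 = 10, x2 = 9.

(10, 9)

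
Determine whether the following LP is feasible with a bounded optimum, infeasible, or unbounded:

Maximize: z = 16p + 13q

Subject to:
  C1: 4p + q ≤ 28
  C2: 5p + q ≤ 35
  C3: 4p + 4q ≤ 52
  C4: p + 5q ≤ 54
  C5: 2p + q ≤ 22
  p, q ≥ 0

Feasible with a bounded optimal solution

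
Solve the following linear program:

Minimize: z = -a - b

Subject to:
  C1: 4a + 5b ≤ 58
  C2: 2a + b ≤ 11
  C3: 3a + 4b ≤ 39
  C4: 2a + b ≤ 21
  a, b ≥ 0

Evaluate the objective at each vertex of the feasible region:
  z(0, 0) = 0
  z(5.5, 0) = -5.5
  z(1, 9) = -10  ←
  z(0, 9.75) = -9.75
The minimum is at a = 1, b = 9.

a = 1, b = 9, z = -10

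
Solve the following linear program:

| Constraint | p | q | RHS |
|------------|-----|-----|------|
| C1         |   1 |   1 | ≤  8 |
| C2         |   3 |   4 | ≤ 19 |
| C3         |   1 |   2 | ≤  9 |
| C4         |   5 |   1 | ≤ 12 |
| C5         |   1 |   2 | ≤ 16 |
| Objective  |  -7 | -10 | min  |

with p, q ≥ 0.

Evaluate the objective at each vertex of the feasible region:
  z(0, 0) = 0
  z(2.4, 0) = -16.8
  z(1.706, 3.471) = -46.65
  z(1, 4) = -47  ←
  z(0, 4.5) = -45
The minimum is at p = 1, q = 4.

p = 1, q = 4, z = -47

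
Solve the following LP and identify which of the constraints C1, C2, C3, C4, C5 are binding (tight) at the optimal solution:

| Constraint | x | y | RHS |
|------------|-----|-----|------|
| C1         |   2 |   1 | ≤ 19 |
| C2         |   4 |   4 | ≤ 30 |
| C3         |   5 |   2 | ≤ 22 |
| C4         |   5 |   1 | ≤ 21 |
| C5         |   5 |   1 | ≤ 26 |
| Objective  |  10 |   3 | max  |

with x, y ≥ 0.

At x = 4, y = 1, compute slack b - a·x for each constraint:
  C1: 19 − 9 = 10  (slack)
  C2: 30 − 20 = 10  (slack)
  C3: 22 − 22 = 0  (binding)
  C4: 21 − 21 = 0  (binding)
  C5: 26 − 21 = 5  (slack)

Optimal: x = 4, y = 1
Binding: C3, C4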